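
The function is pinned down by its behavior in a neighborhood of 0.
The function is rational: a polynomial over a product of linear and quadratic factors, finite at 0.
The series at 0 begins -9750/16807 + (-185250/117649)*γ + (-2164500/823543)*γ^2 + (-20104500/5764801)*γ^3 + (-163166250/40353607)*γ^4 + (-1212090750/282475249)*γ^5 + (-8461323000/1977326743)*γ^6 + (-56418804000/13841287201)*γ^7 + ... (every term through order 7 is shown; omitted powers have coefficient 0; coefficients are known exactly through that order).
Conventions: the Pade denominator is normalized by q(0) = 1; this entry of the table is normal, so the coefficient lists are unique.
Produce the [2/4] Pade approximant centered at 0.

Taylor coefficients needed (read off): a_0 = -9750/16807, a_1 = -185250/117649, a_2 = -2164500/823543, a_3 = -20104500/5764801, a_4 = -163166250/40353607, a_5 = -1212090750/282475249, a_6 = -8461323000/1977326743.
Write the denominator as Q(γ) = 1 + q1*γ + q2*γ^2 + q3*γ^3 + q4*γ^4. Requiring Q*f - P = O(γ^7) with deg P <= 2 kills the coefficients of γ^3..γ^6 in Q*f:
  γ^3: a_3 + q1*a_2 + q2*a_1 + q3*a_0 = 0, i.e. -20104500/5764801 + (-2164500/823543)*q1 + (-185250/117649)*q2 + (-9750/16807)*q3 = 0.
  γ^4: a_4 + q1*a_3 + q2*a_2 + q3*a_1 + q4*a_0 = 0, i.e. -163166250/40353607 + (-20104500/5764801)*q1 + (-2164500/823543)*q2 + (-185250/117649)*q3 + (-9750/16807)*q4 = 0.
  γ^5: a_5 + q1*a_4 + q2*a_3 + q3*a_2 + q4*a_1 = 0, i.e. -1212090750/282475249 + (-163166250/40353607)*q1 + (-20104500/5764801)*q2 + (-2164500/823543)*q3 + (-185250/117649)*q4 = 0.
  γ^6: a_6 + q1*a_5 + q2*a_4 + q3*a_3 + q4*a_2 = 0, i.e. -8461323000/1977326743 + (-1212090750/282475249)*q1 + (-163166250/40353607)*q2 + (-20104500/5764801)*q3 + (-2164500/823543)*q4 = 0.
Solving this linear system: q1 = -2861/1113, q2 = 6387/2597, q3 = -18925/18179, q4 = 63500/381759.
The numerator is Q*f truncated at degree 2: P0 = a_0 = -9750/16807; P1 = a_1 + q1*a_0 = -520000/6235397; P2 = a_2 + q1*a_1 + q2*a_0 = -325000/43647779.

The Pade approximant has numerator coefficients [-9750/16807, -520000/6235397, -325000/43647779]; denominator coefficients [1, -2861/1113, 6387/2597, -18925/18179, 63500/381759].


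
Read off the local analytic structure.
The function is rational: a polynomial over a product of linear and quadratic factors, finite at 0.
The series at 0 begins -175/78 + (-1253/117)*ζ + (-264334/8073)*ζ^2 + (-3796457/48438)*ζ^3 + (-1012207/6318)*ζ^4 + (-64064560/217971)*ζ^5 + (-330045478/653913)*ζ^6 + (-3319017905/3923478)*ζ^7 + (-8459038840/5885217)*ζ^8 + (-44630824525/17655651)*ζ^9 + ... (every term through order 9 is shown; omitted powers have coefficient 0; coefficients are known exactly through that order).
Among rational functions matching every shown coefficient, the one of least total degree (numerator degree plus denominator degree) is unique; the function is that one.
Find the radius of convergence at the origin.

No rational of total degree below 8 reproduces all 10 coefficients; solving the [2/6] Pade equations on them gives f(ζ) = (2*ζ**2/23 - 11*ζ/26 - 25/26)/((ζ**2 - ζ + 3/7)*(ζ**2 + ζ - 1)**2), whose expansion matches every shown term.
Denominator factor (ζ**2 - ζ + 3/7): discriminant -5/7, complex-conjugate roots (1/2) + ((1/14)*sqrt(35))*i and (1/2) - ((1/14)*sqrt(35))*i; poles of order 1, moduli (1/7)*sqrt(21) and (1/7)*sqrt(21).
Denominator factor (ζ**2 + ζ - 1)^2: discriminant 5, real irrational roots -1/2 + (1/2)*sqrt(5) and -1/2 - (1/2)*sqrt(5); poles of order 2, moduli -1/2 + (1/2)*sqrt(5) and 1/2 + (1/2)*sqrt(5).
The radius of convergence is the smallest modulus among the singular points: -1/2 + (1/2)*sqrt(5).

The radius of convergence is -1/2 + (1/2)*sqrt(5).


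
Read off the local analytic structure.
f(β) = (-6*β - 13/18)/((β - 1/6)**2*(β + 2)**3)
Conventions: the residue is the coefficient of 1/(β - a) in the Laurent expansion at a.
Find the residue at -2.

At the order-3 pole -2 set g(β) = (β - (-2))^3*f(β) = (-6*β - 13/18)/(β - 1/6)**2.
Order-3 pole: residue = g''(a)/2; g''(-2) = 20304/28561, so the residue is 10152/28561.

The residue is 10152/28561.


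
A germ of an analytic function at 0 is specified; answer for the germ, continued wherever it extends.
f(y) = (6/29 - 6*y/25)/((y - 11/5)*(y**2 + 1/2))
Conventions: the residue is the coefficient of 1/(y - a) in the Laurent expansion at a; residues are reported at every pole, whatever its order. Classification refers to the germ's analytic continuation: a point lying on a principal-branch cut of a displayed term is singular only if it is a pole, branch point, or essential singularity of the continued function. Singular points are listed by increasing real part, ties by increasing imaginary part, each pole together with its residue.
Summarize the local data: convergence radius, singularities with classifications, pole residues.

Radius of convergence at 0: (1/2)*sqrt(2).
At -((1/2)*sqrt(2))*i: a pole of order 1; residue (388/12905) - ((139/2581)*sqrt(2))*i.
At ((1/2)*sqrt(2))*i: a pole of order 1; residue (388/12905) + ((139/2581)*sqrt(2))*i.
At 11/5: a pole of order 1; residue -776/12905.

Denominator factor (y - 11/5): pole of order 1 at 11/5, modulus 11/5.
Denominator factor (y**2 + 1/2): discriminant -2, complex-conjugate roots ((1/2)*sqrt(2))*i and -((1/2)*sqrt(2))*i; poles of order 1, moduli (1/2)*sqrt(2) and (1/2)*sqrt(2).
The radius of convergence is the smallest modulus among the singular points: (1/2)*sqrt(2).
The factor y**2 + 1/2 splits as (y - a)(y - a') with a = -((1/2)*sqrt(2))*i, a' = ((1/2)*sqrt(2))*i. At the order-1 pole a set g(y) = (y - a)*f(y) = [(6/29 - 6*y/25)/(y - 11/5)] / (y - a').
Simple pole: residue = g(a) at a = -((1/2)*sqrt(2))*i, which is (388/12905) - ((139/2581)*sqrt(2))*i.
The factor y**2 + 1/2 splits as (y - a)(y - a') with a = ((1/2)*sqrt(2))*i, a' = -((1/2)*sqrt(2))*i. At the order-1 pole a set g(y) = (y - a)*f(y) = [(6/29 - 6*y/25)/(y - 11/5)] / (y - a').
Simple pole: residue = g(a) at a = ((1/2)*sqrt(2))*i, which is (388/12905) + ((139/2581)*sqrt(2))*i.
At the order-1 pole 11/5 set g(y) = (y - (11/5))*f(y) = (6/29 - 6*y/25)/(y**2 + 1/2).
Simple pole: residue = g(a) at a = 11/5, which is -776/12905.
List the singular points by increasing real part (a conjugate pair: the negative imaginary part first).


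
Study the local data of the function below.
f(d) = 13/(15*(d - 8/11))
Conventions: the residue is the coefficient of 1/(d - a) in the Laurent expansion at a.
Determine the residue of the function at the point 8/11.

At the order-1 pole 8/11 set g(d) = (d - (8/11))*f(d) = 13/15.
Simple pole: residue = g(a) at a = 8/11, which is 13/15.

The residue is 13/15.


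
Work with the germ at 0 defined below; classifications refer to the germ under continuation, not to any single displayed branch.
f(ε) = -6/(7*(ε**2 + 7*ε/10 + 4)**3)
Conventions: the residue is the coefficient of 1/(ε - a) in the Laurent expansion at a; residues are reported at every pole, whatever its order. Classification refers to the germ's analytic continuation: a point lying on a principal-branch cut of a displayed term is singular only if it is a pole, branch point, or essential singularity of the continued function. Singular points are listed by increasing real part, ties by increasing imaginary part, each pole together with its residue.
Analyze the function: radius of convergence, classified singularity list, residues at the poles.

Denominator factor (ε**2 + 7*ε/10 + 4)^3: discriminant -1551/100, complex-conjugate roots (-7/20) + ((1/20)*sqrt(1551))*i and (-7/20) - ((1/20)*sqrt(1551))*i; poles of order 3, moduli 2 and 2.
The radius of convergence is the smallest modulus among the singular points: 2.
The factor ε**2 + 7*ε/10 + 4 splits as (ε - a)(ε - a') with a = (-7/20) - ((1/20)*sqrt(1551))*i, a' = (-7/20) + ((1/20)*sqrt(1551))*i. At the order-3 pole a set g(ε) = (ε - a)^3*f(ε) = [-6/7] / (ε - a')^3.
Order-3 pole: residue = g''(a)/2; g''((-7/20) - ((1/20)*sqrt(1551))*i) = -((800000/2901956673)*sqrt(1551))*i, so the residue is -((400000/2901956673)*sqrt(1551))*i.
The factor ε**2 + 7*ε/10 + 4 splits as (ε - a)(ε - a') with a = (-7/20) + ((1/20)*sqrt(1551))*i, a' = (-7/20) - ((1/20)*sqrt(1551))*i. At the order-3 pole a set g(ε) = (ε - a)^3*f(ε) = [-6/7] / (ε - a')^3.
Order-3 pole: residue = g''(a)/2; g''((-7/20) + ((1/20)*sqrt(1551))*i) = ((800000/2901956673)*sqrt(1551))*i, so the residue is ((400000/2901956673)*sqrt(1551))*i.
List the singular points by increasing real part (a conjugate pair: the negative imaginary part first).

Radius of convergence at 0: 2.
At (-7/20) - ((1/20)*sqrt(1551))*i: a pole of order 3; residue -((400000/2901956673)*sqrt(1551))*i.
At (-7/20) + ((1/20)*sqrt(1551))*i: a pole of order 3; residue ((400000/2901956673)*sqrt(1551))*i.


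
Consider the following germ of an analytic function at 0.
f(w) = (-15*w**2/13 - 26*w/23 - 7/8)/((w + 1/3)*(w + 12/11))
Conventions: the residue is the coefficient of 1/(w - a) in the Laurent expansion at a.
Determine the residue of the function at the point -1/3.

At the order-1 pole -1/3 set g(w) = (w - (-1/3))*f(w) = (-15*w**2/13 - 26*w/23 - 7/8)/(w + 12/11).
Simple pole: residue = g(a) at a = -1/3, which is -9889/11960.

The residue is -9889/11960.


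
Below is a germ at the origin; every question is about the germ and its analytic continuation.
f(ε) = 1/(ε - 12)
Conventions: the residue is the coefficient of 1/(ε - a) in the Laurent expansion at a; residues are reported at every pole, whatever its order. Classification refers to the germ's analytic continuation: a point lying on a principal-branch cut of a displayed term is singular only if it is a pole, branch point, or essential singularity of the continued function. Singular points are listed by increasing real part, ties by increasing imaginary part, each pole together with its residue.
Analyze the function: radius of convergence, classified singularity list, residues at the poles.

Denominator factor (ε - 12): pole of order 1 at 12, modulus 12.
The radius of convergence is the smallest modulus among the singular points: 12.
At the order-1 pole 12 set g(ε) = (ε - (12))*f(ε) = 1.
Simple pole: residue = g(a) at a = 12, which is 1.

Radius of convergence at 0: 12.
At 12: a pole of order 1; residue 1.


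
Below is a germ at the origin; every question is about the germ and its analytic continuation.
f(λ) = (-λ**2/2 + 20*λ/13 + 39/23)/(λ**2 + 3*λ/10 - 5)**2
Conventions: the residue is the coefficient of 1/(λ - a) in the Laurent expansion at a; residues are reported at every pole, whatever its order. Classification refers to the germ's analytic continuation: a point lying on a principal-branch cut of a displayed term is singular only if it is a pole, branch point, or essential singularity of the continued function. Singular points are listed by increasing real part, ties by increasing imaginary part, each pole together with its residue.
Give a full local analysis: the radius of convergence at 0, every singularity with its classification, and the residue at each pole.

Denominator factor (λ**2 + 3*λ/10 - 5)^2: discriminant 2009/100, real irrational roots -3/20 + (7/20)*sqrt(41) and -3/20 - (7/20)*sqrt(41); poles of order 2, moduli -3/20 + (7/20)*sqrt(41) and 3/20 + (7/20)*sqrt(41).
The radius of convergence is the smallest modulus among the singular points: -3/20 + (7/20)*sqrt(41).
The factor λ**2 + 3*λ/10 - 5 splits as (λ - a)(λ - a') with a = -3/20 - (7/20)*sqrt(41), a' = -3/20 + (7/20)*sqrt(41). At the order-2 pole a set g(λ) = (λ - a)^2*f(λ) = [-λ**2/2 + 20*λ/13 + 39/23] / (λ - a')^2.
Order-2 pole: residue = g'(a); g'(-3/20 - (7/20)*sqrt(41)) = (2371000/172398317)*sqrt(41), so the residue is (2371000/172398317)*sqrt(41).
The factor λ**2 + 3*λ/10 - 5 splits as (λ - a)(λ - a') with a = -3/20 + (7/20)*sqrt(41), a' = -3/20 - (7/20)*sqrt(41). At the order-2 pole a set g(λ) = (λ - a)^2*f(λ) = [-λ**2/2 + 20*λ/13 + 39/23] / (λ - a')^2.
Order-2 pole: residue = g'(a); g'(-3/20 + (7/20)*sqrt(41)) = -(2371000/172398317)*sqrt(41), so the residue is -(2371000/172398317)*sqrt(41).
List the singular points by increasing real part (a conjugate pair: the negative imaginary part first).

Radius of convergence at 0: -3/20 + (7/20)*sqrt(41).
At -3/20 - (7/20)*sqrt(41): a pole of order 2; residue (2371000/172398317)*sqrt(41).
At -3/20 + (7/20)*sqrt(41): a pole of order 2; residue -(2371000/172398317)*sqrt(41).


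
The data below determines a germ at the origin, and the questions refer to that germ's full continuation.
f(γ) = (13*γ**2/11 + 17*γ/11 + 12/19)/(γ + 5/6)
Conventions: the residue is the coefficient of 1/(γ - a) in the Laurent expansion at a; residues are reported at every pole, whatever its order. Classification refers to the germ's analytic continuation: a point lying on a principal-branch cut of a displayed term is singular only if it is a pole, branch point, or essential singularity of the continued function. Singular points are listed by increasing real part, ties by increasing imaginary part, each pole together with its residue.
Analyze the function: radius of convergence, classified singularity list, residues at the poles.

Radius of convergence at 0: 5/6.
At -5/6: a pole of order 1; residue 1237/7524.

Denominator factor (γ + 5/6): pole of order 1 at -5/6, modulus 5/6.
The radius of convergence is the smallest modulus among the singular points: 5/6.
At the order-1 pole -5/6 set g(γ) = (γ - (-5/6))*f(γ) = 13*γ**2/11 + 17*γ/11 + 12/19.
Simple pole: residue = g(a) at a = -5/6, which is 1237/7524.


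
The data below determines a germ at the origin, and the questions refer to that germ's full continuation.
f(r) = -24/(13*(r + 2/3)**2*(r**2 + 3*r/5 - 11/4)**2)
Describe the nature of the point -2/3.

The point is a pole of order 2.

The denominator factor r + 2/3 vanishes at -2/3 and appears to the power 2; the numerator there equals -24/13, nonzero, and no other factor vanishes.
Hence a pole whose order is the multiplicity, 2.


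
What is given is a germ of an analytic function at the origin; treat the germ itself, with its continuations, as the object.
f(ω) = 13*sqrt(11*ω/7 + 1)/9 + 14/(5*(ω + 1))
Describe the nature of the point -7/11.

The term (13/9)*sqrt(1 - ω/(-7/11)) has argument 1 - -7/11/(-7/11) = 0 at -7/11: a square-root (algebraic, two-sheeted) branch point; the remaining terms are analytic or single-valued there.

The point is an algebraic (square-root) branch point.


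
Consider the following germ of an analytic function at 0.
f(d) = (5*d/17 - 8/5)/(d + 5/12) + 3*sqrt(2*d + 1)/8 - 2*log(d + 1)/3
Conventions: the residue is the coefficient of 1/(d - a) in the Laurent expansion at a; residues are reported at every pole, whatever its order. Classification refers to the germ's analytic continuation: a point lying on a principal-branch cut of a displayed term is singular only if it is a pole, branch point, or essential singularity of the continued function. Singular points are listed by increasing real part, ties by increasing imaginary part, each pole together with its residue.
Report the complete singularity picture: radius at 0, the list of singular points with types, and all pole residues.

Denominator factor (d + 5/12): pole of order 1 at -5/12, modulus 5/12.
Branch term (-2/3)*log(1 - d/(-1)): its argument vanishes at d = -1, a logarithmic branch point, modulus 1.
Branch term (3/8)*sqrt(1 - d/(-1/2)): its argument vanishes at d = -1/2, a square-root branch point, modulus 1/2.
The radius of convergence is the smallest modulus among the singular points: 5/12.
The branch terms are analytic at -5/12 and contribute nothing to the residue; only the rational part matters.
At the order-1 pole -5/12 set g(d) = (d - (-5/12))*(rational part) = 5*d/17 - 8/5.
Simple pole: residue = g(a) at a = -5/12, which is -1757/1020.
List the singular points by increasing real part (a conjugate pair: the negative imaginary part first).

Radius of convergence at 0: 5/12.
At -1: a logarithmic branch point.
At -1/2: an algebraic (square-root) branch point.
At -5/12: a pole of order 1; residue -1757/1020.


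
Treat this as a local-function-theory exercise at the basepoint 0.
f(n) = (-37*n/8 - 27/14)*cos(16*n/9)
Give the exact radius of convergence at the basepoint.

The factor cos(16*n/9) is entire and contributes no finite singular point.
The polynomial part has no poles.
No finite singular points: the Taylor series at 0 converges everywhere.

The radius of convergence is infinite.


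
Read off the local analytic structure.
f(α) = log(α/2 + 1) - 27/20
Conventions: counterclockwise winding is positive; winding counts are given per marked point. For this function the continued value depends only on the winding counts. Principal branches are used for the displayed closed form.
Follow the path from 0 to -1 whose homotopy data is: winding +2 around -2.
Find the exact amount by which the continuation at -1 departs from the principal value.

The rational part is single-valued and drops out of the difference; each branch term changes only by its own monodromy.
(1)*log(1 - α/(-2)): each positive loop around -2 adds 2*pi*i to the log, so winding +2 contributes (1)*(2)*2*pi*i = (4)*pi*i.
Summing the contributions at α = -1 gives (4)*pi*i.

Continued minus principal equals (4)*pi*i.


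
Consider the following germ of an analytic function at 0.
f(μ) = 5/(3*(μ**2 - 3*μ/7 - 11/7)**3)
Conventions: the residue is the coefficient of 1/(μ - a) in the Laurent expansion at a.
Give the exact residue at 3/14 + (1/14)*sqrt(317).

The factor μ**2 - 3*μ/7 - 11/7 splits as (μ - a)(μ - a') with a = 3/14 + (1/14)*sqrt(317), a' = 3/14 - (1/14)*sqrt(317). At the order-3 pole a set g(μ) = (μ - a)^3*f(μ) = [5/3] / (μ - a')^3.
Order-3 pole: residue = g''(a)/2; g''(3/14 + (1/14)*sqrt(317)) = (336140/31855013)*sqrt(317), so the residue is (168070/31855013)*sqrt(317).

The residue is (168070/31855013)*sqrt(317).


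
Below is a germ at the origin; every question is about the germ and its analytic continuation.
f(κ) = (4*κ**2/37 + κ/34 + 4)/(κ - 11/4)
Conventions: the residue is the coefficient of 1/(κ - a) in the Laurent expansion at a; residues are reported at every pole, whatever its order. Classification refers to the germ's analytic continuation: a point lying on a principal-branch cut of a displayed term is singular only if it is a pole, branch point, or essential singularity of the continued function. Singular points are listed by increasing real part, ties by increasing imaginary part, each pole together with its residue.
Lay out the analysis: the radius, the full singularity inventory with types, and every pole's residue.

Denominator factor (κ - 11/4): pole of order 1 at 11/4, modulus 11/4.
The radius of convergence is the smallest modulus among the singular points: 11/4.
At the order-1 pole 11/4 set g(κ) = (κ - (11/4))*f(κ) = 4*κ**2/37 + κ/34 + 4.
Simple pole: residue = g(a) at a = 11/4, which is 24649/5032.

Radius of convergence at 0: 11/4.
At 11/4: a pole of order 1; residue 24649/5032.


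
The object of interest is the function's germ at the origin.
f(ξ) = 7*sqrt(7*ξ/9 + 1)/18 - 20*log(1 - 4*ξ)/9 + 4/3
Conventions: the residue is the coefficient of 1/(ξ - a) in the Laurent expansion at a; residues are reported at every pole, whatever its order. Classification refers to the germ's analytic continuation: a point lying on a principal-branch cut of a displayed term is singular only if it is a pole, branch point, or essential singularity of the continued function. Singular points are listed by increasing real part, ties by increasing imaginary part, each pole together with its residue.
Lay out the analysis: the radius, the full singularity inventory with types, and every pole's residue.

Branch term (7/18)*sqrt(1 - ξ/(-9/7)): its argument vanishes at ξ = -9/7, a square-root branch point, modulus 9/7.
Branch term (-20/9)*log(1 - ξ/(1/4)): its argument vanishes at ξ = 1/4, a logarithmic branch point, modulus 1/4.
The radius of convergence is the smallest modulus among the singular points: 1/4.
List the singular points by increasing real part (a conjugate pair: the negative imaginary part first).

Radius of convergence at 0: 1/4.
At -9/7: an algebraic (square-root) branch point.
At 1/4: a logarithmic branch point.


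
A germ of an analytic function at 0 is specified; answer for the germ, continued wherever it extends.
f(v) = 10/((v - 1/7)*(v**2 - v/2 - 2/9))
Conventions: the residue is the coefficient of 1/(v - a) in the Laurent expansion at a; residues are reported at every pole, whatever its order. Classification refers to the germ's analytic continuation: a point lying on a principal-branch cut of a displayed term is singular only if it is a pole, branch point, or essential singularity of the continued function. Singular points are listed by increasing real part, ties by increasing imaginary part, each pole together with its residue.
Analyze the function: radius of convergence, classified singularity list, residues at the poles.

Denominator factor (v - 1/7): pole of order 1 at 1/7, modulus 1/7.
Denominator factor (v**2 - v/2 - 2/9): discriminant 41/36, real irrational roots 1/4 + (1/12)*sqrt(41) and 1/4 - (1/12)*sqrt(41); poles of order 1, moduli 1/4 + (1/12)*sqrt(41) and -1/4 + (1/12)*sqrt(41).
The radius of convergence is the smallest modulus among the singular points: 1/7.
The factor v**2 - v/2 - 2/9 splits as (v - a)(v - a') with a = 1/4 - (1/12)*sqrt(41), a' = 1/4 + (1/12)*sqrt(41). At the order-1 pole a set g(v) = (v - a)*f(v) = [10/(v - 1/7)] / (v - a').
Simple pole: residue = g(a) at a = 1/4 - (1/12)*sqrt(41), which is 4410/241 + (5670/9881)*sqrt(41).
At the order-1 pole 1/7 set g(v) = (v - (1/7))*f(v) = 10/(v**2 - v/2 - 2/9).
Simple pole: residue = g(a) at a = 1/7, which is -8820/241.
The factor v**2 - v/2 - 2/9 splits as (v - a)(v - a') with a = 1/4 + (1/12)*sqrt(41), a' = 1/4 - (1/12)*sqrt(41). At the order-1 pole a set g(v) = (v - a)*f(v) = [10/(v - 1/7)] / (v - a').
Simple pole: residue = g(a) at a = 1/4 + (1/12)*sqrt(41), which is 4410/241 - (5670/9881)*sqrt(41).
List the singular points by increasing real part (a conjugate pair: the negative imaginary part first).

Radius of convergence at 0: 1/7.
At 1/4 - (1/12)*sqrt(41): a pole of order 1; residue 4410/241 + (5670/9881)*sqrt(41).
At 1/7: a pole of order 1; residue -8820/241.
At 1/4 + (1/12)*sqrt(41): a pole of order 1; residue 4410/241 - (5670/9881)*sqrt(41).


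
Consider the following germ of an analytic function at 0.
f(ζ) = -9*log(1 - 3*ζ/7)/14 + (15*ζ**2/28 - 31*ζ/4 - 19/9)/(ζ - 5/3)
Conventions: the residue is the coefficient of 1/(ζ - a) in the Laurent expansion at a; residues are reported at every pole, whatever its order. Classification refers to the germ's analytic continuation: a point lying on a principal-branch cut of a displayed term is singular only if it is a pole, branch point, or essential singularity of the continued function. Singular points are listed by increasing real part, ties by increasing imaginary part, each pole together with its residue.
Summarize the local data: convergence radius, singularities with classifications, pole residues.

Denominator factor (ζ - 5/3): pole of order 1 at 5/3, modulus 5/3.
Branch term (-9/14)*log(1 - ζ/(7/3)): its argument vanishes at ζ = 7/3, a logarithmic branch point, modulus 7/3.
The radius of convergence is the smallest modulus among the singular points: 5/3.
The branch term is analytic at 5/3 and contributes nothing to the residue; only the rational part matters.
At the order-1 pole 5/3 set g(ζ) = (ζ - (5/3))*(rational part) = 15*ζ**2/28 - 31*ζ/4 - 19/9.
Simple pole: residue = g(a) at a = 5/3, which is -853/63.
List the singular points by increasing real part (a conjugate pair: the negative imaginary part first).

Radius of convergence at 0: 5/3.
At 5/3: a pole of order 1; residue -853/63.
At 7/3: a logarithmic branch point.


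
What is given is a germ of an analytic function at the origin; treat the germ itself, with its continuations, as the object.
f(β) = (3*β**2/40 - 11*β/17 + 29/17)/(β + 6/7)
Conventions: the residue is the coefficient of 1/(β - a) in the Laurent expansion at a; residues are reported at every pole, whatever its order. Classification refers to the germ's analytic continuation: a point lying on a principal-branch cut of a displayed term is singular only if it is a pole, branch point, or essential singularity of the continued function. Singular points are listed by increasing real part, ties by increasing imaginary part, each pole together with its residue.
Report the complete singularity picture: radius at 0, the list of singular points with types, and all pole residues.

Radius of convergence at 0: 6/7.
At -6/7: a pole of order 1; residue 19289/8330.

Denominator factor (β + 6/7): pole of order 1 at -6/7, modulus 6/7.
The radius of convergence is the smallest modulus among the singular points: 6/7.
At the order-1 pole -6/7 set g(β) = (β - (-6/7))*f(β) = 3*β**2/40 - 11*β/17 + 29/17.
Simple pole: residue = g(a) at a = -6/7, which is 19289/8330.


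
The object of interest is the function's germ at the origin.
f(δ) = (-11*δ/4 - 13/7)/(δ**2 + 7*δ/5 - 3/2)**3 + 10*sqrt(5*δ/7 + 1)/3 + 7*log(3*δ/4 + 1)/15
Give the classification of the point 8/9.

Denominator factors: δ**2 + 7*δ/5 - 3/2 = 433/810 at δ = 8/9 — none vanishes.
Branch term log(1 - δ/(-4/3)): argument at 8/9 is 5/3, nonzero, so 8/9 is not its branch point (a point on a principal cut is still regular for the continued germ).
Branch term sqrt(1 - δ/(-7/5)): argument at 8/9 is 103/63, nonzero, so 8/9 is not its branch point (a point on a principal cut is still regular for the continued germ).
So the germ continues analytically to 8/9.

The point is a regular point.


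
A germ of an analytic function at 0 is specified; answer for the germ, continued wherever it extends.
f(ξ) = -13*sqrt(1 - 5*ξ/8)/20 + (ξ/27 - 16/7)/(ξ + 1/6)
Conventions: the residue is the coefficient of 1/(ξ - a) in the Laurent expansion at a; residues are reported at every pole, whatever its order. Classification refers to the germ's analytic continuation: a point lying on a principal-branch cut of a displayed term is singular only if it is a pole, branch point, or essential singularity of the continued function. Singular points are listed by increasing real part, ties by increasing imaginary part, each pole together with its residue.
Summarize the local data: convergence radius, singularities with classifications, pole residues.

Denominator factor (ξ + 1/6): pole of order 1 at -1/6, modulus 1/6.
Branch term (-13/20)*sqrt(1 - ξ/(8/5)): its argument vanishes at ξ = 8/5, a square-root branch point, modulus 8/5.
The radius of convergence is the smallest modulus among the singular points: 1/6.
The branch term is analytic at -1/6 and contributes nothing to the residue; only the rational part matters.
At the order-1 pole -1/6 set g(ξ) = (ξ - (-1/6))*(rational part) = ξ/27 - 16/7.
Simple pole: residue = g(a) at a = -1/6, which is -2599/1134.
List the singular points by increasing real part (a conjugate pair: the negative imaginary part first).

Radius of convergence at 0: 1/6.
At -1/6: a pole of order 1; residue -2599/1134.
At 8/5: an algebraic (square-root) branch point.


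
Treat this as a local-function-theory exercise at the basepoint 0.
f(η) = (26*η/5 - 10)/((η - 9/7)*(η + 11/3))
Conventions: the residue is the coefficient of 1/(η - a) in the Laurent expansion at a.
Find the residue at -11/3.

At the order-1 pole -11/3 set g(η) = (η - (-11/3))*f(η) = (26*η/5 - 10)/(η - 9/7).
Simple pole: residue = g(a) at a = -11/3, which is 763/130.

The residue is 763/130.


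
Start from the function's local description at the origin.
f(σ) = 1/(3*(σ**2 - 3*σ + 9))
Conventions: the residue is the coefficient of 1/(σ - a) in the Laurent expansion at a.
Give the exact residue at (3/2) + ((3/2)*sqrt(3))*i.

The residue is -((1/27)*sqrt(3))*i.

The factor σ**2 - 3*σ + 9 splits as (σ - a)(σ - a') with a = (3/2) + ((3/2)*sqrt(3))*i, a' = (3/2) - ((3/2)*sqrt(3))*i. At the order-1 pole a set g(σ) = (σ - a)*f(σ) = [1/3] / (σ - a').
Simple pole: residue = g(a) at a = (3/2) + ((3/2)*sqrt(3))*i, which is -((1/27)*sqrt(3))*i.


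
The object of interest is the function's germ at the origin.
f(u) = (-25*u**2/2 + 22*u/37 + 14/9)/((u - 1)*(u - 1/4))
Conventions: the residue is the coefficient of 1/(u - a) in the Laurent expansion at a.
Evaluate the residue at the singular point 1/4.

At the order-1 pole 1/4 set g(u) = (u - (1/4))*f(u) = (-25*u**2/2 + 22*u/37 + 14/9)/(u - 1).
Simple pole: residue = g(a) at a = 1/4, which is -9835/7992.

The residue is -9835/7992.


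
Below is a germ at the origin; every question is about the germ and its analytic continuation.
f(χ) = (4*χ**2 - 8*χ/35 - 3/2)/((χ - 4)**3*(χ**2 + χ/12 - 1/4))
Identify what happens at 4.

The point is a pole of order 3.

The denominator factor χ - 4 vanishes at 4 and appears to the power 3; the numerator there equals 4311/70, nonzero, and no other factor vanishes.
Hence a pole whose order is the multiplicity, 3.


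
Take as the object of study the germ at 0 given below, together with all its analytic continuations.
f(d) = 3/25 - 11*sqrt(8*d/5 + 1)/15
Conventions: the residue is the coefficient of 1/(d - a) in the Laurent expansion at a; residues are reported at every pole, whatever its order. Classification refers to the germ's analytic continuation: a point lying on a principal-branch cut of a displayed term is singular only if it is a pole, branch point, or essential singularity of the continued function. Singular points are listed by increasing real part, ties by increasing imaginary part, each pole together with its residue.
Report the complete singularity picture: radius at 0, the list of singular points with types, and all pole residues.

Radius of convergence at 0: 5/8.
At -5/8: an algebraic (square-root) branch point.

Branch term (-11/15)*sqrt(1 - d/(-5/8)): its argument vanishes at d = -5/8, a square-root branch point, modulus 5/8.
The radius of convergence is the smallest modulus among the singular points: 5/8.


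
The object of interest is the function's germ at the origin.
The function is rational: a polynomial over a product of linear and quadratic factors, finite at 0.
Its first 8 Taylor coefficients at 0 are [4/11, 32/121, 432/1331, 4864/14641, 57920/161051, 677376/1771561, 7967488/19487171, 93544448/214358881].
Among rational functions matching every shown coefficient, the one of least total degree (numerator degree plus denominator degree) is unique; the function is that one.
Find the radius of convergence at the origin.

The radius of convergence is -1 + (1/2)*sqrt(15).

No rational of total degree below 2 reproduces all 8 coefficients; solving the [0/2] Pade equations on them gives f(ε) = -1/(ε**2 + 2*ε - 11/4), whose expansion matches every shown term.
Denominator factor (ε**2 + 2*ε - 11/4): discriminant 15, real irrational roots -1 + (1/2)*sqrt(15) and -1 - (1/2)*sqrt(15); poles of order 1, moduli -1 + (1/2)*sqrt(15) and 1 + (1/2)*sqrt(15).
The radius of convergence is the smallest modulus among the singular points: -1 + (1/2)*sqrt(15).


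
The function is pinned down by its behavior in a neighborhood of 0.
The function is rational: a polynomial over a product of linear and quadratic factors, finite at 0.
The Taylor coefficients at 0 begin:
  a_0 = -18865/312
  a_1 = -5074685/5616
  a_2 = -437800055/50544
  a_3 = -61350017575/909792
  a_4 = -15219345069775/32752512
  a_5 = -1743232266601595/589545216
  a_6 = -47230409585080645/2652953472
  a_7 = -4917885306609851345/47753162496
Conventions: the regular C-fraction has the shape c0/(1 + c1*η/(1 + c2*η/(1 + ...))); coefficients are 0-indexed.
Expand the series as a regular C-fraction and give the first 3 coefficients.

Taylor coefficients (read off): a_0 = -18865/312, a_1 = -5074685/5616, a_2 = -437800055/50544.
c0 = a_0 = -18865/312. Peel one level at a time: if S = 1 + c*η/S' with S'(0) = 1, then c is the η-coefficient of S and S' = c*η/(S - 1).
S_1 = c0/f = 1 + (-269/18)*η + (961/12)*η^2 + ...; c1 = -269/18.
S_2 = c1*η/(S_1 - 1) = 1 + (2883/538)*η + ...; c2 = 2883/538.

The regular C-fraction coefficients are [-18865/312, -269/18, 2883/538].


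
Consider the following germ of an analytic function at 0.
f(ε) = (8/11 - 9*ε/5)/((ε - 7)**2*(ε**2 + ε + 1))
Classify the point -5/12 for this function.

The point is a regular point.

Denominator factors: ε - 7 = -89/12 at ε = -5/12; ε**2 + ε + 1 = 109/144 at ε = -5/12 — none vanishes.
So the germ continues analytically to -5/12.


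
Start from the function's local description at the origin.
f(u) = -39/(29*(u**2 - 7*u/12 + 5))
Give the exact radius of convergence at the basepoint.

The radius of convergence is sqrt(5).

Denominator factor (u**2 - 7*u/12 + 5): discriminant -2831/144, complex-conjugate roots (7/24) + ((1/24)*sqrt(2831))*i and (7/24) - ((1/24)*sqrt(2831))*i; poles of order 1, moduli sqrt(5) and sqrt(5).
The radius of convergence is the smallest modulus among the singular points: sqrt(5).


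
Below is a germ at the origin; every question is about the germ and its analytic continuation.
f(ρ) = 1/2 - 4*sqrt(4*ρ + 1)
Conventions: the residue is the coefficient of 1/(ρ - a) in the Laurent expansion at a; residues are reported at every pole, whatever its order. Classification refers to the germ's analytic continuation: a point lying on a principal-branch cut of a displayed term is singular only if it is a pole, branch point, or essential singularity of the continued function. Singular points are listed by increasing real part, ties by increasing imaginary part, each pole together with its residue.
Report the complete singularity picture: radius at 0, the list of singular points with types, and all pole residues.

Radius of convergence at 0: 1/4.
At -1/4: an algebraic (square-root) branch point.

Branch term (-4)*sqrt(1 - ρ/(-1/4)): its argument vanishes at ρ = -1/4, a square-root branch point, modulus 1/4.
The radius of convergence is the smallest modulus among the singular points: 1/4.


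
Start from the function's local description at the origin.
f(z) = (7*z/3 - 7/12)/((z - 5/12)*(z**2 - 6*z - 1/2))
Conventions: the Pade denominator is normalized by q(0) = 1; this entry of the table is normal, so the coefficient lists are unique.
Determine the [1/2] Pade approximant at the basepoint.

The Pade approximant has numerator coefficients [-14/5, 3472/295]; denominator coefficients [1, 2772/295, -9902/295].

Taylor coefficients needed (expand at 0): a_0 = -14/5, a_1 = 952/25, a_2 = -56476/125, a_3 = 3452288/625.
Write the denominator as Q(z) = 1 + q1*z + q2*z^2. Requiring Q*f - P = O(z^4) with deg P <= 1 kills the coefficients of z^2..z^3 in Q*f:
  z^2: a_2 + q1*a_1 + q2*a_0 = 0, i.e. -56476/125 + (952/25)*q1 + (-14/5)*q2 = 0.
  z^3: a_3 + q1*a_2 + q2*a_1 = 0, i.e. 3452288/625 + (-56476/125)*q1 + (952/25)*q2 = 0.
Solving this linear system: q1 = 2772/295, q2 = -9902/295.
The numerator is Q*f truncated at degree 1: P0 = a_0 = -14/5; P1 = a_1 + q1*a_0 = 3472/295.


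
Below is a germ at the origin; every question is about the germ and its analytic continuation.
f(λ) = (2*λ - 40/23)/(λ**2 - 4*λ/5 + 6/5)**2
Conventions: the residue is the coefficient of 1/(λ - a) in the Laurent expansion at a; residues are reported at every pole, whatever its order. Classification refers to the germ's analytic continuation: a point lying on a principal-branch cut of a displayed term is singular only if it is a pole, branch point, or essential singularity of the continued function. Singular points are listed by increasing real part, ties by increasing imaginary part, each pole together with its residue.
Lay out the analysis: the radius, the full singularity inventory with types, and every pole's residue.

Denominator factor (λ**2 - 4*λ/5 + 6/5)^2: discriminant -104/25, complex-conjugate roots (2/5) + ((1/5)*sqrt(26))*i and (2/5) - ((1/5)*sqrt(26))*i; poles of order 2, moduli (1/5)*sqrt(30) and (1/5)*sqrt(30).
The radius of convergence is the smallest modulus among the singular points: (1/5)*sqrt(30).
The factor λ**2 - 4*λ/5 + 6/5 splits as (λ - a)(λ - a') with a = (2/5) - ((1/5)*sqrt(26))*i, a' = (2/5) + ((1/5)*sqrt(26))*i. At the order-2 pole a set g(λ) = (λ - a)^2*f(λ) = [2*λ - 40/23] / (λ - a')^2.
Order-2 pole: residue = g'(a); g'((2/5) - ((1/5)*sqrt(26))*i) = -((675/15548)*sqrt(26))*i, so the residue is -((675/15548)*sqrt(26))*i.
The factor λ**2 - 4*λ/5 + 6/5 splits as (λ - a)(λ - a') with a = (2/5) + ((1/5)*sqrt(26))*i, a' = (2/5) - ((1/5)*sqrt(26))*i. At the order-2 pole a set g(λ) = (λ - a)^2*f(λ) = [2*λ - 40/23] / (λ - a')^2.
Order-2 pole: residue = g'(a); g'((2/5) + ((1/5)*sqrt(26))*i) = ((675/15548)*sqrt(26))*i, so the residue is ((675/15548)*sqrt(26))*i.
List the singular points by increasing real part (a conjugate pair: the negative imaginary part first).

Radius of convergence at 0: (1/5)*sqrt(30).
At (2/5) - ((1/5)*sqrt(26))*i: a pole of order 2; residue -((675/15548)*sqrt(26))*i.
At (2/5) + ((1/5)*sqrt(26))*i: a pole of order 2; residue ((675/15548)*sqrt(26))*i.


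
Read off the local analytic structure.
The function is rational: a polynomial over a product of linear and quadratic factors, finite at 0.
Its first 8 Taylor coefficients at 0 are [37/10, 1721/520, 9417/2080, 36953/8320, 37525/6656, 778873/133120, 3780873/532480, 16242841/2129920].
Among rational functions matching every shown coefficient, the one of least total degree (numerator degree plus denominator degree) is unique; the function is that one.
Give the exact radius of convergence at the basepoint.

No rational of total degree below 3 reproduces all 8 coefficients; solving the [1/2] Pade equations on them gives f(x) = (-31*x/13 - 37/10)/(x**2 + x/4 - 1), whose expansion matches every shown term.
Denominator factor (x**2 + x/4 - 1): discriminant 65/16, real irrational roots -1/8 + (1/8)*sqrt(65) and -1/8 - (1/8)*sqrt(65); poles of order 1, moduli -1/8 + (1/8)*sqrt(65) and 1/8 + (1/8)*sqrt(65).
The radius of convergence is the smallest modulus among the singular points: -1/8 + (1/8)*sqrt(65).

The radius of convergence is -1/8 + (1/8)*sqrt(65).


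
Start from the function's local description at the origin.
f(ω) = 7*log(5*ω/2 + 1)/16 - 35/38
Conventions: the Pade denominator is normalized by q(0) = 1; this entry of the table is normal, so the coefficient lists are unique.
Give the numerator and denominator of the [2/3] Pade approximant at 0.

Taylor coefficients needed (expand at 0): a_0 = -35/38, a_1 = 35/32, a_2 = -175/128, a_3 = 875/384, a_4 = -4375/1024, a_5 = 4375/512.
Write the denominator as Q(ω) = 1 + q1*ω + q2*ω^2 + q3*ω^3. Requiring Q*f - P = O(ω^6) with deg P <= 2 kills the coefficients of ω^3..ω^5 in Q*f:
  ω^3: a_3 + q1*a_2 + q2*a_1 + q3*a_0 = 0, i.e. 875/384 + (-175/128)*q1 + (35/32)*q2 + (-35/38)*q3 = 0.
  ω^4: a_4 + q1*a_3 + q2*a_2 + q3*a_1 = 0, i.e. -4375/1024 + (875/384)*q1 + (-175/128)*q2 + (35/32)*q3 = 0.
  ω^5: a_5 + q1*a_4 + q2*a_3 + q3*a_2 = 0, i.e. 4375/512 + (-4375/1024)*q1 + (875/384)*q2 + (-175/128)*q3 = 0.
Solving this linear system: q1 = 83/34, q2 = 65/136, q3 = -475/816.
The numerator is Q*f truncated at degree 2: P0 = a_0 = -35/38; P1 = a_1 + q1*a_0 = -11935/10336; P2 = a_2 + q1*a_1 + q2*a_0 = 35665/41344.

The Pade approximant has numerator coefficients [-35/38, -11935/10336, 35665/41344]; denominator coefficients [1, 83/34, 65/136, -475/816].


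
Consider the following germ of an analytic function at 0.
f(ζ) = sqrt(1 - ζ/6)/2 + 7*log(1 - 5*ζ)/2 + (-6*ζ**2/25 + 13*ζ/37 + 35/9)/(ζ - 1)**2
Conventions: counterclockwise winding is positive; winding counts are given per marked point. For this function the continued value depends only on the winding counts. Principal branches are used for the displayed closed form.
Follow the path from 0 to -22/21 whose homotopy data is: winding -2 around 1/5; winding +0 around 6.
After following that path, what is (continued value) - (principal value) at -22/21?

The rational part is single-valued and drops out of the difference; each branch term changes only by its own monodromy.
(7/2)*log(1 - ζ/(1/5)): each positive loop around 1/5 adds 2*pi*i to the log, so winding -2 contributes (7/2)*(-2)*2*pi*i = -(14)*pi*i.
(1/2)*sqrt(1 - ζ/(6)): winding +0 is even, the square root returns to the same sheet, contribution 0.
Summing the contributions at ζ = -22/21 gives -(14)*pi*i.

Continued minus principal equals -(14)*pi*i.
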